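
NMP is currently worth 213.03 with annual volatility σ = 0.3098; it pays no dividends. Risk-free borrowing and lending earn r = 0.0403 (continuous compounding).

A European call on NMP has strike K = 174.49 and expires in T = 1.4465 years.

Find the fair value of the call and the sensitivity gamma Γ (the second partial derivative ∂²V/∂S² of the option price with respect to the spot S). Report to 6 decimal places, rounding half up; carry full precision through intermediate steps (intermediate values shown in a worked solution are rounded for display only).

σ√T = 0.3098·√1.4465 = 0.372598
d₁ = (ln(S/K) + (r+σ²/2)T) / (σ√T) = (ln(213.03/174.49) + (0.0403+0.3098²/2)·1.4465) / 0.372598 = (0.199566 + 0.127709) / 0.372598 = 0.878357
d₂ = d₁ − σ√T = 0.878357 − 0.372598 = 0.505759
e^{−rT} = 0.943373
N(d₁) = 0.810125,  N(d₂) = 0.693487
Call price V = S·N(d₁) − K·e^{−rT}·N(d₂) = 172.580934 − 114.154274 = 58.426659
φ(d₁) = (1/√(2π))·e^{−d₁²/2} = 0.271255
Γ = φ(d₁) / (S·σ·√T) = 0.003417

price = 58.426659
Γ = 0.003417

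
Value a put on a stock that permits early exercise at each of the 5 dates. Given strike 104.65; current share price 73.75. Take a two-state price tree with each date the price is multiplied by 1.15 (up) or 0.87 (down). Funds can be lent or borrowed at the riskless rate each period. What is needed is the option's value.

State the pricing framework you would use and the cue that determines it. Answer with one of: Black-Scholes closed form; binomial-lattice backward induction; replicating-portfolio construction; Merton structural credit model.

framework: binomial-lattice backward induction

Key observation: the exercise right at every one of the 5 steps is what matters: each node needs max(104.65 − S, continuation), which only the stepwise tree valuation starting from spot 73.75 delivers.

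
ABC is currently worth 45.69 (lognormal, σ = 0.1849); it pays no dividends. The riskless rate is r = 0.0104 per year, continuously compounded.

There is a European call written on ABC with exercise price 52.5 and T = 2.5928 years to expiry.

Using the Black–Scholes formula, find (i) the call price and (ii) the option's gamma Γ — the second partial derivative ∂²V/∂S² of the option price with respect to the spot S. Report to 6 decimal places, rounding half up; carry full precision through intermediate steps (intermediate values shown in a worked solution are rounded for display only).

price = 3.417446
Γ = 0.028580

σ√T = 0.1849·√2.5928 = 0.297729
d₁ = (ln(S/K) + (r+σ²/2)T) / (σ√T) = (ln(45.69/52.5) + (0.0104+0.1849²/2)·2.5928) / 0.297729 = (-0.138934 + 0.071286) / 0.297729 = -0.227211
d₂ = d₁ − σ√T = -0.227211 − 0.297729 = -0.524940
e^{−rT} = 0.973395
N(d₁) = 0.410130,  N(d₂) = 0.299812
Call price V = S·N(d₁) − K·e^{−rT}·N(d₂) = 18.738838 − 15.321392 = 3.417446
φ(d₁) = (1/√(2π))·e^{−d₁²/2} = 0.388776
Γ = φ(d₁) / (S·σ·√T) = 0.028580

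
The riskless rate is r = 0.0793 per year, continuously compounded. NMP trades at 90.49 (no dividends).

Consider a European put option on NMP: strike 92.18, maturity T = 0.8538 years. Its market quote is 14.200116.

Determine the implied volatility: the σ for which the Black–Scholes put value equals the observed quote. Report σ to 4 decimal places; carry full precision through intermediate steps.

At σ = 0.5047 the Black–Scholes value reproduces the quote:
σ√T = 0.5047·√0.8538 = 0.466349
d₁ = (ln(S/K) + (r+σ²/2)T) / (σ√T) = (ln(90.49/92.18) + (0.0793+0.5047²/2)·0.8538) / 0.466349 = (-0.018504 + 0.176447) / 0.466349 = 0.338680
d₂ = d₁ − σ√T = 0.338680 − 0.466349 = -0.127669
e^{−rT} = 0.934535
N(−d₁) = 0.367425,  N(−d₂) = 0.550795
V = K·e^{−rT}·N(−d₂) − S·N(−d₁) = 47.448429 − 33.248313 = 14.200116 (equal to the quote); since ∂V/∂σ > 0 for all σ, the implied volatility is unique

sigma = 0.5047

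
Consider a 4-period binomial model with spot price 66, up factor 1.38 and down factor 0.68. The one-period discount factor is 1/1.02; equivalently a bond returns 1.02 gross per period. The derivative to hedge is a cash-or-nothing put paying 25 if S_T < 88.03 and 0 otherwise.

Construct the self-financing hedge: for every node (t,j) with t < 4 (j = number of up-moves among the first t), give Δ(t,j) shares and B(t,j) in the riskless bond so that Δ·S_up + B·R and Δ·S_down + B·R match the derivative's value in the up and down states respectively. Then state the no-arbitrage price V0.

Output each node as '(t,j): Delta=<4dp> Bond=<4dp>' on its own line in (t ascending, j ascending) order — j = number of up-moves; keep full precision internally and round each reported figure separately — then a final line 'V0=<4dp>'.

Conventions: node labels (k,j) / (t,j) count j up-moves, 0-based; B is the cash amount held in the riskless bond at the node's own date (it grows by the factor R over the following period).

(0,0): Delta=-0.1856 Bond=28.6161
(1,0): Delta=-0.1804 Bond=28.9570
(1,1): Delta=-0.1883 Bond=29.4334
(2,0): Delta=0.0000 Bond=24.0292
(2,1): Delta=-0.2746 Bond=35.3671
(2,2): Delta=-0.1433 Bond=24.3627
(3,0): Delta=0.0000 Bond=24.5098
(3,1): Delta=0.0000 Bond=24.5098
(3,2): Delta=-0.4179 Bond=48.3193
(3,3): Delta=0.0000 Bond=0.0000
V0=16.3663

No-arbitrage ⇒ martingale measure with p* = (R−d)/(u−d) = 0.4857.
Payoffs at expiry: V(4,0)=25.0000, V(4,1)=25.0000, V(4,2)=25.0000, V(4,3)=0.0000, V(4,4)=0.0000
(3,0): S=20.7525. Δ = (V_up−V_dn)/(S_up−S_dn) = (25.0000−25.0000)/(28.6385−14.1117) = 0.0000. V = [p*·25.0000 + (1−p*)·25.0000]/1.02 = 24.5098. B = V − Δ·S = 24.5098.
(3,1): S=42.1154. Δ = (V_up−V_dn)/(S_up−S_dn) = (25.0000−25.0000)/(58.1192−28.6385) = 0.0000. V = [p*·25.0000 + (1−p*)·25.0000]/1.02 = 24.5098. B = V − Δ·S = 24.5098.
(3,2): S=85.4695. Δ = (V_up−V_dn)/(S_up−S_dn) = (0.0000−25.0000)/(117.9479−58.1192) = -0.4179. V = [p*·0.0000 + (1−p*)·25.0000]/1.02 = 12.6050. B = V − Δ·S = 48.3193.
(3,3): S=173.4528. Δ = (V_up−V_dn)/(S_up−S_dn) = (0.0000−0.0000)/(239.3648−117.9479) = 0.0000. V = [p*·0.0000 + (1−p*)·0.0000]/1.02 = 0.0000. B = V − Δ·S = 0.0000.
(2,0): S=30.5184. Δ = (V_up−V_dn)/(S_up−S_dn) = (24.5098−24.5098)/(42.1154−20.7525) = 0.0000. V = [p*·24.5098 + (1−p*)·24.5098]/1.02 = 24.0292. B = V − Δ·S = 24.0292.
(2,1): S=61.9344. Δ = (V_up−V_dn)/(S_up−S_dn) = (12.6050−24.5098)/(85.4695−42.1154) = -0.2746. V = [p*·12.6050 + (1−p*)·24.5098]/1.02 = 18.3603. B = V − Δ·S = 35.3671.
(2,2): S=125.6904. Δ = (V_up−V_dn)/(S_up−S_dn) = (0.0000−12.6050)/(173.4528−85.4695) = -0.1433. V = [p*·0.0000 + (1−p*)·12.6050]/1.02 = 6.3555. B = V − Δ·S = 24.3627.
(1,0): S=44.8800. Δ = (V_up−V_dn)/(S_up−S_dn) = (18.3603−24.0292)/(61.9344−30.5184) = -0.1804. V = [p*·18.3603 + (1−p*)·24.0292]/1.02 = 20.8586. B = V − Δ·S = 28.9570.
(1,1): S=91.0800. Δ = (V_up−V_dn)/(S_up−S_dn) = (6.3555−18.3603)/(125.6904−61.9344) = -0.1883. V = [p*·6.3555 + (1−p*)·18.3603]/1.02 = 12.2837. B = V − Δ·S = 29.4334.
(0,0): S=66.0000. Δ = (V_up−V_dn)/(S_up−S_dn) = (12.2837−20.8586)/(91.0800−44.8800) = -0.1856. V = [p*·12.2837 + (1−p*)·20.8586]/1.02 = 16.3663. B = V − Δ·S = 28.6161.
As a check, the time-0 holding Δ(0,0)·S0 + B(0,0) comes to 16.3663 — exactly V0.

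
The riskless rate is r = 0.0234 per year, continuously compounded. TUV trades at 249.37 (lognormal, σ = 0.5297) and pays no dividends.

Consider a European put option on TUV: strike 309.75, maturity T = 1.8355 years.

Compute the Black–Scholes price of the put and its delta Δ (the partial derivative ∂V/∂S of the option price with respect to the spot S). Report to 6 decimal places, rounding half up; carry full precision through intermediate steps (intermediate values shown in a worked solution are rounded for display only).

price = 102.340707
Δ = -0.453616

σ√T = 0.5297·√1.8355 = 0.717641
d₁ = (ln(S/K) + (r+σ²/2)T) / (σ√T) = (ln(249.37/309.75) + (0.0234+0.5297²/2)·1.8355) / 0.717641 = (-0.216828 + 0.300455) / 0.717641 = 0.116531
d₂ = d₁ − σ√T = 0.116531 − 0.717641 = -0.601110
e^{−rT} = 0.957959
N(−d₁) = 0.453616,  N(−d₂) = 0.726117
Put price V = K·e^{−rT}·N(−d₂) − S·N(−d₁) = 215.458933 − 113.118225 = 102.340707
Δ = −N(−d₁) = -0.453616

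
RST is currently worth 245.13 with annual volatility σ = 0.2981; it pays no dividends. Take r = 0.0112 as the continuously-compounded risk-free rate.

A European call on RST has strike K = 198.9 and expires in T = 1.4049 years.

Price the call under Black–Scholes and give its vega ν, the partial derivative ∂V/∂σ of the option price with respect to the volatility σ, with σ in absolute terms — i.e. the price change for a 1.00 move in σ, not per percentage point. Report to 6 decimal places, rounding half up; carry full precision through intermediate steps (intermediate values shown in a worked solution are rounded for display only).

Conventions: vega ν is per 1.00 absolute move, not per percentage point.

price = 61.539206
ν = 83.313996

σ√T = 0.2981·√1.4049 = 0.353333
d₁ = (ln(S/K) + (r+σ²/2)T) / (σ√T) = (ln(245.13/198.9) + (0.0112+0.2981²/2)·1.4049) / 0.353333 = (0.208986 + 0.078157) / 0.353333 = 0.812670
d₂ = d₁ − σ√T = 0.812670 − 0.353333 = 0.459337
e^{−rT} = 0.984388
N(d₁) = 0.791796,  N(d₂) = 0.677004
Call price V = S·N(d₁) − K·e^{−rT}·N(d₂) = 194.093075 − 132.553869 = 61.539206
φ(d₁) = (1/√(2π))·e^{−d₁²/2} = 0.286747
ν = S·φ(d₁)·√T = 83.313996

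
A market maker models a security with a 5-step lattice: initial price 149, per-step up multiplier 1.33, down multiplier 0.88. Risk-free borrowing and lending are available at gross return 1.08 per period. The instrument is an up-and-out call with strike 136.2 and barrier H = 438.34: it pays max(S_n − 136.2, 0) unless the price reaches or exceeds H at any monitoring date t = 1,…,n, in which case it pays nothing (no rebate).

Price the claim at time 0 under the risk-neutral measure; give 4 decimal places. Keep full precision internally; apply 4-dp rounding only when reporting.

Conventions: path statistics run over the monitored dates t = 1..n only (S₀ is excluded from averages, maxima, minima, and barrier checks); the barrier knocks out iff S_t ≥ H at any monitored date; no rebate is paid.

price = 51.1246

Risk-neutral up-probability p* = (R−d)/(u−d) = (1.08−0.88)/(1.33−0.88) = 0.4444; the claim prices as the p*-weighted sum of path payoffs discounted by R^5.
Enumerate all 2^5 = 32 price paths (U = up ×1.33, D = down ×0.88); each path with k up-moves has probability p*^k·(1−p*)^(5−k).
DDDDD: M=131.1200, payoff=0.0000, prob=0.052922
UDDDD: M=198.1700, payoff=0.0000, prob=0.042338
DUDDD: M=174.3896, payoff=0.0000, prob=0.042338
UUDDD: M=263.5661, payoff=43.4129, prob=0.033870
DDUDD: M=153.4628, payoff=0.0000, prob=0.042338
UDUDD: M=231.9382, payoff=43.4129, prob=0.033870
DUUDD: M=231.9382, payoff=43.4129, prob=0.033870
UUUDD: M=350.5429, payoff=135.2604, prob=0.027096
DDDUD: M=135.0473, payoff=0.0000, prob=0.042338
UDDUD: M=204.1056, payoff=43.4129, prob=0.033870
DUDUD: M=204.1056, payoff=43.4129, prob=0.033870
UUDUD: M=308.4778, payoff=135.2604, prob=0.027096
DDUUD: M=204.1056, payoff=43.4129, prob=0.033870
UDUUD: M=308.4778, payoff=135.2604, prob=0.027096
DUUUD: M=308.4778, payoff=135.2604, prob=0.027096
UUUUD: M=466.2221, payoff=0.0000, prob=0.021677
DDDDU: M=131.1200, payoff=0.0000, prob=0.042338
UDDDU: M=198.1700, payoff=43.4129, prob=0.033870
DUDDU: M=179.6129, payoff=43.4129, prob=0.033870
UUDDU: M=271.4604, payoff=135.2604, prob=0.027096
DDUDU: M=179.6129, payoff=43.4129, prob=0.033870
UDUDU: M=271.4604, payoff=135.2604, prob=0.027096
DUUDU: M=271.4604, payoff=135.2604, prob=0.027096
UUUDU: M=410.2754, payoff=274.0754, prob=0.021677
DDDUU: M=179.6129, payoff=43.4129, prob=0.033870
UDDUU: M=271.4604, payoff=135.2604, prob=0.027096
DUDUU: M=271.4604, payoff=135.2604, prob=0.027096
UUDUU: M=410.2754, payoff=274.0754, prob=0.021677
DDUUU: M=271.4604, payoff=135.2604, prob=0.027096
UDUUU: M=410.2754, payoff=274.0754, prob=0.021677
DUUUU: M=410.2754, payoff=274.0754, prob=0.021677
UUUUU: M=620.0754, payoff=0.0000, prob=0.017342
Price = Σ prob·payoff / R^5 = 75.118824 / 1.469328 = 51.1246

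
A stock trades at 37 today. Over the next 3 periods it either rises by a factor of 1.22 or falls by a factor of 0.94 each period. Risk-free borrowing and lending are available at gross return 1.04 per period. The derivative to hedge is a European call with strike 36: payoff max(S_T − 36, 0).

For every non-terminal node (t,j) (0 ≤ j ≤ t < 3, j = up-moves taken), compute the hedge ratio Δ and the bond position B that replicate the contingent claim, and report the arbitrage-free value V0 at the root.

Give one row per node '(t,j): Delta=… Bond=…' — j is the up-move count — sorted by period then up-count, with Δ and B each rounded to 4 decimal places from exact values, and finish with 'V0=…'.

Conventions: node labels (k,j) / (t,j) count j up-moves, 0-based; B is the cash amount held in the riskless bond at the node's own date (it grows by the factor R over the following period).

Since d<R<u, set p* = (R−d)/(u−d) = 0.3571; price each node as the discounted p*-expectation of its children.
Payoffs at expiry: V(3,0)=0.0000, V(3,1)=3.8857, V(3,2)=15.7666, V(3,3)=31.1864
(2,0): S=32.6932. Δ = (V_up−V_dn)/(S_up−S_dn) = (3.8857−0.0000)/(39.8857−30.7316) = 0.4245. V = [p*·3.8857 + (1−p*)·0.0000]/1.04 = 1.3344. B = V − Δ·S = -12.5431.
(2,1): S=42.4316. Δ = (V_up−V_dn)/(S_up−S_dn) = (15.7666−3.8857)/(51.7666−39.8857) = 1.0000. V = [p*·15.7666 + (1−p*)·3.8857]/1.04 = 7.8162. B = V − Δ·S = -34.6154.
(2,2): S=55.0708. Δ = (V_up−V_dn)/(S_up−S_dn) = (31.1864−15.7666)/(67.1864−51.7666) = 1.0000. V = [p*·31.1864 + (1−p*)·15.7666]/1.04 = 20.4554. B = V − Δ·S = -34.6154.
(1,0): S=34.7800. Δ = (V_up−V_dn)/(S_up−S_dn) = (7.8162−1.3344)/(42.4316−32.6932) = 0.6656. V = [p*·7.8162 + (1−p*)·1.3344]/1.04 = 3.5090. B = V − Δ·S = -19.6405.
(1,1): S=45.1400. Δ = (V_up−V_dn)/(S_up−S_dn) = (20.4554−7.8162)/(55.0708−42.4316) = 1.0000. V = [p*·20.4554 + (1−p*)·7.8162]/1.04 = 11.8560. B = V − Δ·S = -33.2840.
(0,0): S=37.0000. Δ = (V_up−V_dn)/(S_up−S_dn) = (11.8560−3.5090)/(45.1400−34.7800) = 0.8057. V = [p*·11.8560 + (1−p*)·3.5090]/1.04 = 6.2404. B = V − Δ·S = -23.5704.
Verification: the root portfolio costs Δ(0,0)·S0 + B(0,0) = 6.2404, matching V0.

(0,0): Delta=0.8057 Bond=-23.5704
(1,0): Delta=0.6656 Bond=-19.6405
(1,1): Delta=1.0000 Bond=-33.2840
(2,0): Delta=0.4245 Bond=-12.5431
(2,1): Delta=1.0000 Bond=-34.6154
(2,2): Delta=1.0000 Bond=-34.6154
V0=6.2404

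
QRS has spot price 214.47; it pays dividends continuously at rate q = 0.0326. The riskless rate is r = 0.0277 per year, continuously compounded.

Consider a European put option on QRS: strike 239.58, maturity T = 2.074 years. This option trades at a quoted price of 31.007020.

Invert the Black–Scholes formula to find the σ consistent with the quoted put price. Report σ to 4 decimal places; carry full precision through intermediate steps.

At σ = 0.1200 the Black–Scholes value reproduces the quote:
σ√T = 0.12·√2.074 = 0.172817
d₁ = (ln(S/K) + (r−q+σ²/2)T) / (σ√T) = (ln(214.47/239.58) + (0.0277−0.0326+0.12²/2)·2.074) / 0.172817 = (-0.110718 + 0.004770) / 0.172817 = -0.613062
d₂ = d₁ − σ√T = -0.613062 − 0.172817 = -0.785879
e^{−rT} = 0.944169
e^{−qT} = 0.934623
N(−d₁) = 0.730082,  N(−d₂) = 0.784031
V = K·e^{−rT}·N(−d₂) − S·e^{−qT}·N(−d₁) = 177.350941 − 146.343920 = 31.007020 (matching the quote); vega is positive throughout, so no other σ reproduces this price

sigma = 0.1200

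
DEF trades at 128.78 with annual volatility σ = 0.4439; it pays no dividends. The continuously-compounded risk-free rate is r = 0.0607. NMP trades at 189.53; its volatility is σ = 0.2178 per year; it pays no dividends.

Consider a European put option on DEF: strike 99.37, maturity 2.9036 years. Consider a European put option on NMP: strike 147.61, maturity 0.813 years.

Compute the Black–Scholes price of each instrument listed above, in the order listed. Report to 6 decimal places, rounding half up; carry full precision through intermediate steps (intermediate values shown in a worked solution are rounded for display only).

[DEF put K=99.37]
σ√T = 0.4439·√2.9036 = 0.756404
d₁ = (ln(S/K) + (r+σ²/2)T) / (σ√T) = (ln(128.78/99.37) + (0.0607+0.4439²/2)·2.9036) / 0.756404 = (0.259255 + 0.462322) / 0.756404 = 0.953958
d₂ = d₁ − σ√T = 0.953958 − 0.756404 = 0.197554
e^{−rT} = 0.838410
N(−d₁) = 0.170053,  N(−d₂) = 0.421697
price = K·e^{−rT}·N(−d₂) − S·N(−d₁) = 35.132738 − 21.899366 = 13.233372
[NMP put K=147.61]
σ√T = 0.2178·√0.813 = 0.196383
d₁ = (ln(S/K) + (r+σ²/2)T) / (σ√T) = (ln(189.53/147.61) + (0.0607+0.2178²/2)·0.813) / 0.196383 = (0.249974 + 0.068632) / 0.196383 = 1.622373
d₂ = d₁ − σ√T = 1.622373 − 0.196383 = 1.425990
e^{−rT} = 0.951849
N(−d₁) = 0.052362,  N(−d₂) = 0.076936
price = K·e^{−rT}·N(−d₂) − S·N(−d₁) = 10.809641 − 9.924133 = 0.885508

price(DEF put K=99.37) = 13.233372
price(NMP put K=147.61) = 0.885508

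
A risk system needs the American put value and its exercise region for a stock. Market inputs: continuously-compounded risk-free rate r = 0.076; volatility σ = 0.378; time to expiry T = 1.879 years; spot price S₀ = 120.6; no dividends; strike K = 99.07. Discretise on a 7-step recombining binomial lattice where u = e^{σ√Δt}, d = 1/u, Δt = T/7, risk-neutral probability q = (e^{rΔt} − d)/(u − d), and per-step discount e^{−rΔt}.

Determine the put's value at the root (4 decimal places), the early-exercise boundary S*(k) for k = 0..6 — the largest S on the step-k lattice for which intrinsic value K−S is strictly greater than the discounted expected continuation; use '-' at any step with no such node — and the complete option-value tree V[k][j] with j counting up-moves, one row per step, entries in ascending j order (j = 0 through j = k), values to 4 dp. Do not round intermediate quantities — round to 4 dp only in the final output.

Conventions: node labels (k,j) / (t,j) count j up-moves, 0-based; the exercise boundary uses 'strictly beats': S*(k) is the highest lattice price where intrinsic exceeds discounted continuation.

price = 8.5014
boundary = - - - 67.0174 55.0978 67.0174 81.5156
tree:
8.5014
13.6867 3.7358
21.3578 6.6819 0.9833
32.0526 11.6852 2.0212 0.0000
43.9722 19.8063 4.1547 0.0000 0.0000
53.7717 32.0526 8.5401 0.0000 0.0000 0.0000
61.8284 43.9722 17.5544 0.0000 0.0000 0.0000 0.0000
68.4521 53.7717 32.0526 0.0000 0.0000 0.0000 0.0000 0.0000

params: Δt=0.26843 u=1.21633 d=0.82214 q=0.50348 e^(-rΔt)=0.97981
t_7 payoffs: 68.4521 53.7717 32.0526 0.0000 0.0000 0.0000 0.0000 0.0000
t_6: node(6,0) S=37.2416 payoff=61.8284 vs cont=59.8278 → 61.8284 [stop]  node(6,1) S=55.0978 payoff=43.9722 vs cont=41.9715 → 43.9722 [stop]  node(6,2) S=81.5156 payoff=17.5544 vs cont=15.5934 → 17.5544 [stop]  node(6,3) S=120.6000 payoff=0.0000 vs cont=0.0000 → 0.0000 [wait]  node(6,4) S=178.4242 payoff=0.0000 vs cont=0.0000 → 0.0000 [wait]  node(6,5) S=263.9733 payoff=0.0000 vs cont=0.0000 → 0.0000 [wait]  node(6,6) S=390.5407 payoff=0.0000 vs cont=0.0000 → 0.0000 [wait]  ⇒ S*(6)=81.5156
t_5: node(5,0) S=45.2983 payoff=53.7717 vs cont=51.7711 → 53.7717 [stop]  node(5,1) S=67.0174 payoff=32.0526 vs cont=30.0520 → 32.0526 [stop]  node(5,2) S=99.1503 payoff=0.0000 vs cont=8.5401 → 8.5401 [wait]  node(5,3) S=146.6900 payoff=0.0000 vs cont=0.0000 → 0.0000 [wait]  node(5,4) S=217.0235 payoff=0.0000 vs cont=0.0000 → 0.0000 [wait]  node(5,5) S=321.0799 payoff=0.0000 vs cont=0.0000 → 0.0000 [wait]  ⇒ S*(5)=67.0174
t_4: node(4,0) S=55.0978 payoff=43.9722 vs cont=41.9715 → 43.9722 [stop]  node(4,1) S=81.5156 payoff=17.5544 vs cont=19.8063 → 19.8063 [wait]  node(4,2) S=120.6000 payoff=0.0000 vs cont=4.1547 → 4.1547 [wait]  node(4,3) S=178.4242 payoff=0.0000 vs cont=0.0000 → 0.0000 [wait]  node(4,4) S=263.9733 payoff=0.0000 vs cont=0.0000 → 0.0000 [wait]  ⇒ S*(4)=55.0978
t_3: node(3,0) S=67.0174 payoff=32.0526 vs cont=31.1629 → 32.0526 [stop]  node(3,1) S=99.1503 payoff=0.0000 vs cont=11.6852 → 11.6852 [wait]  node(3,2) S=146.6900 payoff=0.0000 vs cont=2.0212 → 2.0212 [wait]  node(3,3) S=217.0235 payoff=0.0000 vs cont=0.0000 → 0.0000 [wait]  ⇒ S*(3)=67.0174
t_2: node(2,0) S=81.5156 payoff=17.5544 vs cont=21.3578 → 21.3578 [wait]  node(2,1) S=120.6000 payoff=0.0000 vs cont=6.6819 → 6.6819 [wait]  node(2,2) S=178.4242 payoff=0.0000 vs cont=0.9833 → 0.9833 [wait]  ⇒ S*(2)=-
t_1: node(1,0) S=99.1503 payoff=0.0000 vs cont=13.6867 → 13.6867 [wait]  node(1,1) S=146.6900 payoff=0.0000 vs cont=3.7358 → 3.7358 [wait]  ⇒ S*(1)=-
t_0: node(0,0) S=120.6000 payoff=0.0000 vs cont=8.5014 → 8.5014 [wait]  ⇒ S*(0)=-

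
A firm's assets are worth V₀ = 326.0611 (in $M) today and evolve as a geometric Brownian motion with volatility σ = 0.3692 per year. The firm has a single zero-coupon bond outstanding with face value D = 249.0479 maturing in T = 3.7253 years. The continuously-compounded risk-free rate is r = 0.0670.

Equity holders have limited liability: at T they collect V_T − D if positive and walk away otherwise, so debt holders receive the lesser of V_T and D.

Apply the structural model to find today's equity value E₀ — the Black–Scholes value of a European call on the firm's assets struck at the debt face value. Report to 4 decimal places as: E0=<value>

E0=155.5577

With assets at 326.0611 and a single debt payment of 249.0479 at 3.7253 years:
d₁ = [ln(V₀/D) + (r + σ²/2)T] / (σ√T)
   = [ln(326.0611/249.0479) + (0.0670 + 0.5·0.3692²)·3.7253] / (0.3692·√3.7253)
   = [0.269440 + 0.503490] / 0.712594 = 1.084670
d₂ = d₁ − σ√T = 1.084670 − 0.712594 = 0.372076
N(d₁) = 0.860966,  N(d₂) = 0.645082,  e^(−rT) = 0.779116
E₀ = V₀·N(d₁) − D·e^(−rT)·N(d₂)
   = 326.0611·0.860966 − 249.0479·0.779116·0.645082 = 155.557655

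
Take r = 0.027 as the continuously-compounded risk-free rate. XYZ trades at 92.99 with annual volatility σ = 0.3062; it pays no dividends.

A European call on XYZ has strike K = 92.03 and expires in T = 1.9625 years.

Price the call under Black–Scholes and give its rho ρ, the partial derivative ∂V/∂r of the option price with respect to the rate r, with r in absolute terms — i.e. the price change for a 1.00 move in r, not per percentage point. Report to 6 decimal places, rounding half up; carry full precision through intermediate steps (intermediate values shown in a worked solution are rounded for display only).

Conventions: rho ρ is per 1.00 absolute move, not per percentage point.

price = 18.326032
ρ = 81.085608

σ√T = 0.3062·√1.9625 = 0.428953
d₁ = (ln(S/K) + (r+σ²/2)T) / (σ√T) = (ln(92.99/92.03) + (0.027+0.3062²/2)·1.9625) / 0.428953 = (0.010377 + 0.144988) / 0.428953 = 0.362196
d₂ = d₁ − σ√T = 0.362196 − 0.428953 = -0.066757
e^{−rT} = 0.948392
N(d₁) = 0.641397,  N(d₂) = 0.473388
Call price V = S·N(d₁) − K·e^{−rT}·N(d₂) = 59.643539 − 41.317507 = 18.326032
ρ = K·T·e^{−rT}·N(d₂) = 81.085608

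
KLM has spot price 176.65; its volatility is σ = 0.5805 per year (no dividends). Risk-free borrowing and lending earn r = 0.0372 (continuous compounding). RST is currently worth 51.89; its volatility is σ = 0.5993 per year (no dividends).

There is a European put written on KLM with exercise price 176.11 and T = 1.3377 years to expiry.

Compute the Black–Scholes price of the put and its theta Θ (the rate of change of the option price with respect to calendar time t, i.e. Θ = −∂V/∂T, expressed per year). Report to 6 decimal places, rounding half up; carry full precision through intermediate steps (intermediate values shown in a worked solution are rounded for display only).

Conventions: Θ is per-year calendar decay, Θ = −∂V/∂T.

price = 40.837194
Θ = -12.481642

σ√T = 0.5805·√1.3377 = 0.671400
d₁ = (ln(S/K) + (r+σ²/2)T) / (σ√T) = (ln(176.65/176.11) + (0.0372+0.5805²/2)·1.3377) / 0.671400 = (0.003062 + 0.275152) / 0.671400 = 0.414378
d₂ = d₁ − σ√T = 0.414378 − 0.671400 = -0.257023
e^{−rT} = 0.951455
N(−d₁) = 0.339299,  N(−d₂) = 0.601419
Put price V = K·e^{−rT}·N(−d₂) − S·N(−d₁) = 100.774329 − 59.937135 = 40.837194
φ(d₁) = (1/√(2π))·e^{−d₁²/2} = 0.366120
Θ = −S·φ(d₁)·σ/(2√T) + r·K·e^{−rT}·N(−d₂) = −16.230447 + 3.748805 = -12.481642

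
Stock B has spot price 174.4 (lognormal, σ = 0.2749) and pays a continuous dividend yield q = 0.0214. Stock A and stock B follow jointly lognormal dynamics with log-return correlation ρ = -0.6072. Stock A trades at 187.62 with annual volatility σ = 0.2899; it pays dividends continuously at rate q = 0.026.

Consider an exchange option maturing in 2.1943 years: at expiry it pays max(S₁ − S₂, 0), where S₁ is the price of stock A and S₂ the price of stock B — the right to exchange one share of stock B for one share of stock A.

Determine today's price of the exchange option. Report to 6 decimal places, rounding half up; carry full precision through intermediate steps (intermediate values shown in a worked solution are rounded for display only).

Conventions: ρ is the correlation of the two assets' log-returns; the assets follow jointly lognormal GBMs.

σ_eff = √(σ₁² + σ₂² − 2ρσ₁σ₂) = √(0.2899² + 0.2749² − 2·-0.6072·0.2899·0.2749) = 0.506351
d₁ = (ln(S₁/S₂) + (q₂ − q₁ + σ_eff²/2)T) / (σ_eff√T) = (ln(187.62/174.4) + (0.0214 − 0.026 + 0.128196)·2.1943) / 0.750067 = 0.458990
d₂ = d₁ − σ_eff√T = 0.458990 − 0.750067 = -0.291077
N(d₁) = 0.676879,  N(d₂) = 0.385496
V = S₁·e^{−q₁T}·N(d₁) − S₂·e^{−q₂T}·N(d₂) = 119.953579 − 64.146532 = 55.807047
Key observation: the rate r is irrelevant here: denominating values in stock B turns the exchange into a ratio option on S₁/S₂, and discounting at r drops out.

exchange price = 55.807047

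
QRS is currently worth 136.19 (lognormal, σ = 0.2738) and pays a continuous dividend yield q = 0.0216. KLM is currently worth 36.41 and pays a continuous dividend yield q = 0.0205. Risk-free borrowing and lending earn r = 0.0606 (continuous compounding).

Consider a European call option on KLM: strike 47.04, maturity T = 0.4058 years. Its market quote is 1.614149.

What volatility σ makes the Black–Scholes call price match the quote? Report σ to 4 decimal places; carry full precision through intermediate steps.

sigma = 0.4915

At σ = 0.4915 the Black–Scholes value reproduces the quote:
σ√T = 0.4915·√0.4058 = 0.313097
d₁ = (ln(S/K) + (r−q+σ²/2)T) / (σ√T) = (ln(36.41/47.04) + (0.0606−0.0205+0.4915²/2)·0.4058) / 0.313097 = (-0.256155 + 0.065288) / 0.313097 = -0.609610
d₂ = d₁ − σ√T = -0.609610 − 0.313097 = -0.922707
e^{−rT} = 0.975708
e^{−qT} = 0.991716
N(d₁) = 0.271060,  N(d₂) = 0.178080
V = S·e^{−qT}·N(d₁) − K·e^{−rT}·N(d₂) = 9.787540 − 8.173392 = 1.614149 (matching the quote); vega is positive throughout, so no other σ reproduces this price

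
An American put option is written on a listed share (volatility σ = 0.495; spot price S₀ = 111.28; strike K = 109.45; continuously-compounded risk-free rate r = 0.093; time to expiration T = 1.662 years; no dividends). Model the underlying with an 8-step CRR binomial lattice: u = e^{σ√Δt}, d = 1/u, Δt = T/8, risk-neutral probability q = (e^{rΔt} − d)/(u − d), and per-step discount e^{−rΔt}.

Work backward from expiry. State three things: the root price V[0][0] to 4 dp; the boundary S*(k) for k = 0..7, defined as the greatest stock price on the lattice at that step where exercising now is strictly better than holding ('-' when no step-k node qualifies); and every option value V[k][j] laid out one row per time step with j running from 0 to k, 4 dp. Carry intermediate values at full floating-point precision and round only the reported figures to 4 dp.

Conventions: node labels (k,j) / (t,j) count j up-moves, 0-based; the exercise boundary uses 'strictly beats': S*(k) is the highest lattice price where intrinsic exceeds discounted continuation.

price = 19.5024
boundary = - - - 56.5538 70.8675 56.5538 70.8675 88.8039
tree:
19.5024
28.1198 11.1957
39.2731 17.4842 5.0124
52.8962 26.4798 8.6978 1.3266
64.3188 38.5825 14.7771 2.6350 0.0000
73.4343 52.8962 24.3877 5.2335 0.0000 0.0000
80.7087 64.3188 38.5825 10.3948 0.0000 0.0000 0.0000
86.5138 73.4343 52.8962 20.6461 0.0000 0.0000 0.0000 0.0000
91.1464 80.7087 64.3188 38.5825 0.0000 0.0000 0.0000 0.0000 0.0000

params: Δt=0.20775 u=1.25310 d=0.79802 q=0.48670 e^(-rΔt)=0.98086
t_8 payoffs: 91.1464 80.7087 64.3188 38.5825 0.0000 0.0000 0.0000 0.0000 0.0000
t_7: node(7,0) S=22.9362 payoff=86.5138 vs cont=84.4194 → 86.5138 [stop]  node(7,1) S=36.0157 payoff=73.4343 vs cont=71.3400 → 73.4343 [stop]  node(7,2) S=56.5538 payoff=52.8962 vs cont=50.8018 → 52.8962 [stop]  node(7,3) S=88.8039 payoff=20.6461 vs cont=19.4254 → 20.6461 [stop]  node(7,4) S=139.4448 payoff=0.0000 vs cont=0.0000 → 0.0000 [wait]  node(7,5) S=218.9638 payoff=0.0000 vs cont=0.0000 → 0.0000 [wait]  node(7,6) S=343.8291 payoff=0.0000 vs cont=0.0000 → 0.0000 [wait]  node(7,7) S=539.8993 payoff=0.0000 vs cont=0.0000 → 0.0000 [wait]  ⇒ S*(7)=88.8039
t_6: node(6,0) S=28.7413 payoff=80.7087 vs cont=78.6143 → 80.7087 [stop]  node(6,1) S=45.1312 payoff=64.3188 vs cont=62.2245 → 64.3188 [stop]  node(6,2) S=70.8675 payoff=38.5825 vs cont=36.4882 → 38.5825 [stop]  node(6,3) S=111.2800 payoff=0.0000 vs cont=10.3948 → 10.3948 [wait]  node(6,4) S=174.7380 payoff=0.0000 vs cont=0.0000 → 0.0000 [wait]  node(6,5) S=274.3832 payoff=0.0000 vs cont=0.0000 → 0.0000 [wait]  node(6,6) S=430.8516 payoff=0.0000 vs cont=0.0000 → 0.0000 [wait]  ⇒ S*(6)=70.8675
t_5: node(5,0) S=36.0157 payoff=73.4343 vs cont=71.3400 → 73.4343 [stop]  node(5,1) S=56.5538 payoff=52.8962 vs cont=50.8018 → 52.8962 [stop]  node(5,2) S=88.8039 payoff=20.6461 vs cont=24.3877 → 24.3877 [wait]  node(5,3) S=139.4448 payoff=0.0000 vs cont=5.2335 → 5.2335 [wait]  node(5,4) S=218.9638 payoff=0.0000 vs cont=0.0000 → 0.0000 [wait]  node(5,5) S=343.8291 payoff=0.0000 vs cont=0.0000 → 0.0000 [wait]  ⇒ S*(5)=56.5538
t_4: node(4,0) S=45.1312 payoff=64.3188 vs cont=62.2245 → 64.3188 [stop]  node(4,1) S=70.8675 payoff=38.5825 vs cont=38.2744 → 38.5825 [stop]  node(4,2) S=111.2800 payoff=0.0000 vs cont=14.7771 → 14.7771 [wait]  node(4,3) S=174.7380 payoff=0.0000 vs cont=2.6350 → 2.6350 [wait]  node(4,4) S=274.3832 payoff=0.0000 vs cont=0.0000 → 0.0000 [wait]  ⇒ S*(4)=70.8675
t_3: node(3,0) S=56.5538 payoff=52.8962 vs cont=50.8018 → 52.8962 [stop]  node(3,1) S=88.8039 payoff=20.6461 vs cont=26.4798 → 26.4798 [wait]  node(3,2) S=139.4448 payoff=0.0000 vs cont=8.6978 → 8.6978 [wait]  node(3,3) S=218.9638 payoff=0.0000 vs cont=1.3266 → 1.3266 [wait]  ⇒ S*(3)=56.5538
t_2: node(2,0) S=70.8675 payoff=38.5825 vs cont=39.2731 → 39.2731 [wait]  node(2,1) S=111.2800 payoff=0.0000 vs cont=17.4842 → 17.4842 [wait]  node(2,2) S=174.7380 payoff=0.0000 vs cont=5.0124 → 5.0124 [wait]  ⇒ S*(2)=-
t_1: node(1,0) S=88.8039 payoff=20.6461 vs cont=28.1198 → 28.1198 [wait]  node(1,1) S=139.4448 payoff=0.0000 vs cont=11.1957 → 11.1957 [wait]  ⇒ S*(1)=-
t_0: node(0,0) S=111.2800 payoff=0.0000 vs cont=19.5024 → 19.5024 [wait]  ⇒ S*(0)=-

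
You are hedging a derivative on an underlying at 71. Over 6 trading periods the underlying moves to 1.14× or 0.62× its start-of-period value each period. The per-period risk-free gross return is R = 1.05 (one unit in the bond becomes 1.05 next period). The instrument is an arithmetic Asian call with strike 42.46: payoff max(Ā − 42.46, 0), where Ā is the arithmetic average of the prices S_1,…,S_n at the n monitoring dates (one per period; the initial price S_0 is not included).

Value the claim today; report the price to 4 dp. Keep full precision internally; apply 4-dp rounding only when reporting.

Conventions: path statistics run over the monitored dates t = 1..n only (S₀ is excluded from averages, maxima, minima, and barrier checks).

Risk-neutral up-probability p* = (R−d)/(u−d) = (1.05−0.62)/(1.14−0.62) = 0.8269; the claim prices as the p*-weighted sum of path payoffs discounted by R^6.
Enumerate all 2^6 = 64 price paths (U = up ×1.14, D = down ×0.62); each path with k up-moves has probability p*^k·(1−p*)^(6−k).
DDDDDD: Ā=18.2104, payoff=0.0000, prob=0.000027
UDDDDD: Ā=33.4836, payoff=0.0000, prob=0.000128
DUDDDD: Ā=27.3303, payoff=0.0000, prob=0.000128
UUDDDD: Ā=50.2524, payoff=7.7924, prob=0.000614
DDUDDD: Ā=23.5152, payoff=0.0000, prob=0.000128
UDUDDD: Ā=43.2376, payoff=0.7776, prob=0.000614
DUUDDD: Ā=37.0843, payoff=0.0000, prob=0.000614
UUUDDD: Ā=68.1872, payoff=25.7272, prob=0.002932
DDDUDD: Ā=21.1499, payoff=0.0000, prob=0.000128
UDDUDD: Ā=38.8884, payoff=0.0000, prob=0.000614
DUDUDD: Ā=32.7351, payoff=0.0000, prob=0.000614
UUDUDD: Ā=60.1903, payoff=17.7303, prob=0.002932
DDUUDD: Ā=28.9200, payoff=0.0000, prob=0.000614
UDUUDD: Ā=53.1755, payoff=10.7155, prob=0.002932
DUUUDD: Ā=47.0222, payoff=4.5622, prob=0.002932
UUUUDD: Ā=86.4602, payoff=44.0002, prob=0.014007
DDDDUD: Ā=19.6833, payoff=0.0000, prob=0.000128
UDDDUD: Ā=36.1919, payoff=0.0000, prob=0.000614
DUDDUD: Ā=30.0386, payoff=0.0000, prob=0.000614
UUDDUD: Ā=55.2323, payoff=12.7723, prob=0.002932
DDUDUD: Ā=26.2235, payoff=0.0000, prob=0.000614
UDUDUD: Ā=48.2175, payoff=5.7575, prob=0.002932
DUUDUD: Ā=42.0642, payoff=0.0000, prob=0.002932
UUUDUD: Ā=77.3438, payoff=34.8838, prob=0.014007
DDDUUD: Ā=23.8582, payoff=0.0000, prob=0.000614
UDDUUD: Ā=43.8683, payoff=1.4083, prob=0.002932
DUDUUD: Ā=37.7150, payoff=0.0000, prob=0.002932
UUDUUD: Ā=69.3469, payoff=26.8869, prob=0.014007
DDUUUD: Ā=33.8999, payoff=0.0000, prob=0.002932
UDUUUD: Ā=62.3321, payoff=19.8721, prob=0.014007
DUUUUD: Ā=56.1788, payoff=13.7188, prob=0.014007
UUUUUD: Ā=103.2964, payoff=60.8364, prob=0.066921
DDDDDU: Ā=18.7741, payoff=0.0000, prob=0.000128
UDDDDU: Ā=34.5201, payoff=0.0000, prob=0.000614
DUDDDU: Ā=28.3668, payoff=0.0000, prob=0.000614
UUDDDU: Ā=52.1583, payoff=9.6983, prob=0.002932
DDUDDU: Ā=24.5517, payoff=0.0000, prob=0.000614
UDUDDU: Ā=45.1435, payoff=2.6835, prob=0.002932
DUUDDU: Ā=38.9902, payoff=0.0000, prob=0.002932
UUUDDU: Ā=71.6916, payoff=29.2316, prob=0.014007
DDDUDU: Ā=22.1864, payoff=0.0000, prob=0.000614
UDDUDU: Ā=40.7943, payoff=0.0000, prob=0.002932
DUDUDU: Ā=34.6410, payoff=0.0000, prob=0.002932
UUDUDU: Ā=63.6947, payoff=21.2347, prob=0.014007
DDUUDU: Ā=30.8259, payoff=0.0000, prob=0.002932
UDUUDU: Ā=56.6799, payoff=14.2199, prob=0.014007
DUUUDU: Ā=50.5266, payoff=8.0666, prob=0.014007
UUUUDU: Ā=92.9037, payoff=50.4437, prob=0.066921
DDDDUU: Ā=20.7199, payoff=0.0000, prob=0.000614
UDDDUU: Ā=38.0978, payoff=0.0000, prob=0.002932
DUDDUU: Ā=31.9445, payoff=0.0000, prob=0.002932
UUDDUU: Ā=58.7366, payoff=16.2766, prob=0.014007
DDUDUU: Ā=28.1294, payoff=0.0000, prob=0.002932
UDUDUU: Ā=51.7218, payoff=9.2618, prob=0.014007
DUUDUU: Ā=45.5685, payoff=3.1085, prob=0.014007
UUUDUU: Ā=83.7873, payoff=41.3273, prob=0.066921
DDDUUU: Ā=25.7641, payoff=0.0000, prob=0.002932
UDDUUU: Ā=47.3727, payoff=4.9127, prob=0.014007
DUDUUU: Ā=41.2193, payoff=0.0000, prob=0.014007
UUDUUU: Ā=75.7904, payoff=33.3304, prob=0.066921
DDUUUU: Ā=37.4043, payoff=0.0000, prob=0.014007
UDUUUU: Ā=68.7756, payoff=26.3156, prob=0.066921
DUUUUU: Ā=62.6223, payoff=20.1623, prob=0.066921
UUUUUU: Ā=115.1441, payoff=72.6841, prob=0.319735
Price = Σ prob·payoff / R^6 = 42.506569 / 1.340096 = 31.7191

price = 31.7191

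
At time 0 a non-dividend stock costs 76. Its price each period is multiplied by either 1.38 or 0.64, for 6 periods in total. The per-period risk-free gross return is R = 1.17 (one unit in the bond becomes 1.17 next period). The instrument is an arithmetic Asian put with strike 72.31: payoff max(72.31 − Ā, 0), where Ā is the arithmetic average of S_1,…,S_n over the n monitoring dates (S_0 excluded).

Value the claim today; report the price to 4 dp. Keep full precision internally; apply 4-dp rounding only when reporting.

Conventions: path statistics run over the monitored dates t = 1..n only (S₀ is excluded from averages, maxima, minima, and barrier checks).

price = 1.5421

No-arbitrage gives p* = (R−d)/(u−d) = 0.7162: enumerate every path, weight its payoff by its p*-probability, and discount by R^6.
Enumerate all 2^6 = 64 price paths (U = up ×1.38, D = down ×0.64); each path with k up-moves has probability p*^k·(1−p*)^(6−k).
DDDDDD: Ā=20.9711, payoff=51.3389, prob=0.000522
UDDDDD: Ā=45.2188, payoff=27.0912, prob=0.001318
DUDDDD: Ā=35.8455, payoff=36.4645, prob=0.001318
UUDDDD: Ā=77.2919, payoff=0.0000, prob=0.003327
DDUDDD: Ā=29.8466, payoff=42.4634, prob=0.001318
UDUDDD: Ā=64.3567, payoff=7.9533, prob=0.003327
DUUDDD: Ā=54.9833, payoff=17.3267, prob=0.003327
UUUDDD: Ā=118.5578, payoff=0.0000, prob=0.008396
DDDUDD: Ā=26.0073, payoff=46.3027, prob=0.001318
UDDUDD: Ā=56.0782, payoff=16.2318, prob=0.003327
DUDUDD: Ā=46.7048, payoff=25.6052, prob=0.003327
UUDUDD: Ā=100.7073, payoff=0.0000, prob=0.008396
DDUUDD: Ā=40.7059, payoff=31.6041, prob=0.003327
UDUUDD: Ā=87.7721, payoff=0.0000, prob=0.008396
DUUUDD: Ā=78.3987, payoff=0.0000, prob=0.008396
UUUUDD: Ā=169.0473, payoff=0.0000, prob=0.021191
DDDDUD: Ā=23.5501, payoff=48.7599, prob=0.001318
UDDDUD: Ā=50.7799, payoff=21.5301, prob=0.003327
DUDDUD: Ā=41.4066, payoff=30.9034, prob=0.003327
UUDDUD: Ā=89.2829, payoff=0.0000, prob=0.008396
DDUDUD: Ā=35.4076, payoff=36.9024, prob=0.003327
UDUDUD: Ā=76.3477, payoff=0.0000, prob=0.008396
DUUDUD: Ā=66.9744, payoff=5.3356, prob=0.008396
UUUDUD: Ā=144.4135, payoff=0.0000, prob=0.021191
DDDUUD: Ā=31.5683, payoff=40.7417, prob=0.003327
UDDUUD: Ā=68.0692, payoff=4.2408, prob=0.008396
DUDUUD: Ā=58.6958, payoff=13.6142, prob=0.008396
UUDUUD: Ā=126.5629, payoff=0.0000, prob=0.021191
DDUUUD: Ā=52.6969, payoff=19.6131, prob=0.008396
UDUUUD: Ā=113.6277, payoff=0.0000, prob=0.021191
DUUUUD: Ā=104.2544, payoff=0.0000, prob=0.021191
UUUUUD: Ā=224.7985, payoff=0.0000, prob=0.053482
DDDDDU: Ā=21.9775, payoff=50.3325, prob=0.001318
UDDDDU: Ā=47.3890, payoff=24.9210, prob=0.003327
DUDDDU: Ā=38.0157, payoff=34.2943, prob=0.003327
UUDDDU: Ā=81.9713, payoff=0.0000, prob=0.008396
DDUDDU: Ā=32.0167, payoff=40.2933, prob=0.003327
UDUDDU: Ā=69.0361, payoff=3.2739, prob=0.008396
DUUDDU: Ā=59.6628, payoff=12.6472, prob=0.008396
UUUDDU: Ā=128.6478, payoff=0.0000, prob=0.021191
DDDUDU: Ā=28.1774, payoff=44.1326, prob=0.003327
UDDUDU: Ā=60.7576, payoff=11.5524, prob=0.008396
DUDUDU: Ā=51.3842, payoff=20.9258, prob=0.008396
UUDUDU: Ā=110.7973, payoff=0.0000, prob=0.021191
DDUUDU: Ā=45.3853, payoff=26.9247, prob=0.008396
UDUUDU: Ā=97.8621, payoff=0.0000, prob=0.021191
DUUUDU: Ā=88.4887, payoff=0.0000, prob=0.021191
UUUUDU: Ā=190.8038, payoff=0.0000, prob=0.053482
DDDDUU: Ā=25.7203, payoff=46.5897, prob=0.003327
UDDDUU: Ā=55.4593, payoff=16.8507, prob=0.008396
DUDDUU: Ā=46.0860, payoff=26.2240, prob=0.008396
UUDDUU: Ā=99.3729, payoff=0.0000, prob=0.021191
DDUDUU: Ā=40.0870, payoff=32.2230, prob=0.008396
UDUDUU: Ā=86.4377, payoff=0.0000, prob=0.021191
DUUDUU: Ā=77.0644, payoff=0.0000, prob=0.021191
UUUDUU: Ā=166.1700, payoff=0.0000, prob=0.053482
DDDUUU: Ā=36.2477, payoff=36.0623, prob=0.008396
UDDUUU: Ā=78.1592, payoff=0.0000, prob=0.021191
DUDUUU: Ā=68.7858, payoff=3.5242, prob=0.021191
UUDUUU: Ā=148.3195, payoff=0.0000, prob=0.053482
DDUUUU: Ā=62.7869, payoff=9.5231, prob=0.021191
UDUUUU: Ā=135.3843, payoff=0.0000, prob=0.053482
DUUUUU: Ā=126.0109, payoff=0.0000, prob=0.053482
UUUUUU: Ā=271.7111, payoff=0.0000, prob=0.134979
Price = Σ prob·payoff / R^6 = 3.955659 / 2.565164 = 1.5421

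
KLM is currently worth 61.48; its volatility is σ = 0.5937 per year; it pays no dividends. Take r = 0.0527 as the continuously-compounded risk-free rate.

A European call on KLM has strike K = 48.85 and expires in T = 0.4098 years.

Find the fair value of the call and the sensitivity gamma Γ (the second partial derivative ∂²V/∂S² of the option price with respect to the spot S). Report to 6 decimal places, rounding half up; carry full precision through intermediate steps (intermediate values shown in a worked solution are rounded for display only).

σ√T = 0.5937·√0.4098 = 0.380061
d₁ = (ln(S/K) + (r+σ²/2)T) / (σ√T) = (ln(61.48/48.85) + (0.0527+0.5937²/2)·0.4098) / 0.380061 = (0.229958 + 0.093820) / 0.380061 = 0.851909
d₂ = d₁ − σ√T = 0.851909 − 0.380061 = 0.471848
e^{−rT} = 0.978635
N(d₁) = 0.802868,  N(d₂) = 0.681482
Call price V = S·N(d₁) − K·e^{−rT}·N(d₂) = 49.360302 − 32.579166 = 16.781136
φ(d₁) = (1/√(2π))·e^{−d₁²/2} = 0.277534
Γ = φ(d₁) / (S·σ·√T) = 0.011878

price = 16.781136
Γ = 0.011878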